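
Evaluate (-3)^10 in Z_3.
By repeated squaring (mod 3): (-3)^{1}≡0, (-3)^{2}≡0, (-3)^{4}≡0, (-3)^{8}≡0. Then (-3)^{10} = (-3)^{8+2} ≡ 0 × 0 ≡ 0 (mod 3)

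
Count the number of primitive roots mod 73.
There are φ(73-1) = φ(72) = 24 primitive roots modulo 73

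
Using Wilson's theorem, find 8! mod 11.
(10)! = (8)! × (9) × (10) ≡ -1 mod 11. So (8)! ≡ -1 × [(10)(9)]^(-1) ≡ 5 mod 11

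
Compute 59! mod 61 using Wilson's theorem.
(60)! = (59)! × (60) ≡ -1 mod 61. So (59)! ≡ -1 × (60)^(-1) ≡ (-1)×(-1) = 1 mod 61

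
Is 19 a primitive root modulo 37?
ord_37(19) divides 36. For each prime q|36: 19^{18}≡36, 19^{12}≡10, none ≡ 1. So 19 has order 36 and is a primitive root mod 37.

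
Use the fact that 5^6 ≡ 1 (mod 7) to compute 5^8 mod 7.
By Fermat: 5^{6} ≡ 1 (mod 7). So 5^{8} = 5^{6} · 5^{2} ≡ 5^{2} ≡ 4 (mod 7)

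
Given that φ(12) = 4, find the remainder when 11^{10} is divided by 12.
By Euler: 11^{4} ≡ 1 (mod 12) since gcd(11, 12) = 1. 10 = 2×4 + 2. So 11^{10} ≡ 11^{2} ≡ 1 (mod 12)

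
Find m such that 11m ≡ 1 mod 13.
Since 13 is prime, by Fermat 11^(-1) ≡ 11^{11} ≡ 6 mod 13. Verify: 11 × 6 = 66 ≡ 1 mod 13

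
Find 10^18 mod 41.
By repeated squaring mod 41: 10^{1}≡10, 10^{2}≡18, 10^{4}≡37, 10^{8}≡16, 10^{16}≡10. Then 10^{18} = 10^{16+2} ≡ 10 × 18 ≡ 16 mod 41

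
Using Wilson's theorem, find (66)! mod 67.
By Wilson's theorem, (66)! ≡ -1 ≡ 66 mod 67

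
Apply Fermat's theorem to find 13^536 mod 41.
By Fermat: 13^{40} ≡ 1 mod 41. 536 ≡ 16 mod 40. So 13^{536} ≡ 13^{16} ≡ 18 mod 41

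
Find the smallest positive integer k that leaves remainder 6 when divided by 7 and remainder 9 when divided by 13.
M = 7 × 13 = 91. M₁ = 13, y₁ ≡ 6 (mod 7). M₂ = 7, y₂ ≡ 2 (mod 13). k = 6×13×6 + 9×7×2 ≡ 48 (mod 91)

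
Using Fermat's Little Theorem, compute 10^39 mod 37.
By Fermat: 10^{36} ≡ 1 (mod 37). So 10^{39} = 10^{36} · 10^{3} ≡ 10^{3} ≡ 1 (mod 37)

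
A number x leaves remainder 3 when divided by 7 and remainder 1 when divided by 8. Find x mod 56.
M = 7 × 8 = 56. M₁ = 8, y₁ ≡ 1 mod 7. M₂ = 7, y₂ ≡ 7 mod 8. x = 3×8×1 + 1×7×7 ≡ 17 mod 56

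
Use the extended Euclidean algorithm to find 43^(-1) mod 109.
Extended GCD: 43(-38) + 109(15) = 1. So 43^(-1) ≡ -38 ≡ 71 mod 109. Verify: 43 × 71 = 3053 ≡ 1 mod 109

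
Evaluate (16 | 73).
(16/73) = 16^{36} mod 73 = 1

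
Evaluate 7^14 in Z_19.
By repeated squaring mod 19: 7^{1}≡7, 7^{2}≡11, 7^{4}≡7, 7^{8}≡11. Then 7^{14} = 7^{8+4+2} ≡ 11 × 7 × 11 ≡ 11 mod 19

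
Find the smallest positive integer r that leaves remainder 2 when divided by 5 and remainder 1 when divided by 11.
M = 5 × 11 = 55. M₁ = 11, y₁ ≡ 1 (mod 5). M₂ = 5, y₂ ≡ 9 (mod 11). r = 2×11×1 + 1×5×9 ≡ 12 (mod 55)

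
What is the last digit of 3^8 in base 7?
Using Fermat: 3^{6} ≡ 1 mod 7. 8 ≡ 2 mod 6. So 3^{8} ≡ 3^{2} ≡ 2 mod 7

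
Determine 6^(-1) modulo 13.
Since 13 is prime, by Fermat 6^(-1) ≡ 6^{11} ≡ 11 mod 13. Verify: 6 × 11 = 66 ≡ 1 mod 13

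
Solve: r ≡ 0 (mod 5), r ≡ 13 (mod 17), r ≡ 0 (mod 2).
M = 5 × 17 × 2 = 170. M₁ = 34, y₁ ≡ 4 (mod 5). M₂ = 10, y₂ ≡ 12 (mod 17). M₃ = 85, y₃ ≡ 1 (mod 2). r = 0×34×4 + 13×10×12 + 0×85×1 ≡ 30 (mod 170)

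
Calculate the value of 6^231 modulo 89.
Using Fermat: 6^{88} ≡ 1 (mod 89). 231 ≡ 55 (mod 88). So 6^{231} ≡ 6^{55} ≡ 52 (mod 89)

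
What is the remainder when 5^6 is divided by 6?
By repeated squaring mod 6: 5^{1}≡5, 5^{2}≡1, 5^{4}≡1. Then 5^{6} = 5^{4+2} ≡ 1 × 1 ≡ 1 mod 6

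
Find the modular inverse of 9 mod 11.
Since 11 is prime, by Fermat 9^(-1) ≡ 9^{9} ≡ 5 mod 11. Verify: 9 × 5 = 45 ≡ 1 mod 11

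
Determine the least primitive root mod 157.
g = 5. Powers: [5, 25, 125, 154, 142, 82, 96, ...] generates all 156 non-zero residues.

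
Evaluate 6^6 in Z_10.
By repeated squaring mod 10: 6^{1}≡6, 6^{2}≡6, 6^{4}≡6. Then 6^{6} = 6^{4+2} ≡ 6 × 6 ≡ 6 mod 10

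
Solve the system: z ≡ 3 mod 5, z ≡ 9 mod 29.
M = 5 × 29 = 145. M₁ = 29, y₁ ≡ 4 mod 5. M₂ = 5, y₂ ≡ 6 mod 29. z = 3×29×4 + 9×5×6 ≡ 38 mod 145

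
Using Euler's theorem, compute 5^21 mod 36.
By Euler: 5^{12} ≡ 1 mod 36 since gcd(5, 36) = 1. 21 = 1×12 + 9. So 5^{21} ≡ 5^{9} ≡ 17 mod 36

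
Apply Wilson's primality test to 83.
(82)! mod 83 = 82. Since 82 ≡ -1 (mod 83), 83 is prime.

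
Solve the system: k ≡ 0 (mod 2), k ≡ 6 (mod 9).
M = 2 × 9 = 18. M₁ = 9, y₁ ≡ 1 (mod 2). M₂ = 2, y₂ ≡ 5 (mod 9). k = 0×9×1 + 6×2×5 ≡ 6 (mod 18)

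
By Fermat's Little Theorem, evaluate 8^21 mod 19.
By Fermat: 8^{18} ≡ 1 mod 19. So 8^{21} = 8^{18} · 8^{3} ≡ 8^{3} ≡ 18 mod 19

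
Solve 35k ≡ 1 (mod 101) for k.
Since 101 is prime, by Fermat 35^(-1) ≡ 35^{99} ≡ 26 (mod 101). Verify: 35 × 26 = 910 ≡ 1 (mod 101)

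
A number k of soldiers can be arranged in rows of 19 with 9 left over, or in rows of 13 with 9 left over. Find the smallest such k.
M = 19 × 13 = 247. M₁ = 13, y₁ ≡ 3 (mod 19). M₂ = 19, y₂ ≡ 11 (mod 13). k = 9×13×3 + 9×19×11 ≡ 9 (mod 247)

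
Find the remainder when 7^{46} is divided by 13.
By Fermat: 7^{12} ≡ 1 (mod 13). 46 = 3×12 + 10. So 7^{46} ≡ 7^{10} ≡ 4 (mod 13)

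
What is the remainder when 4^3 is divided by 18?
4^{3} = 64 ≡ 10 (mod 18)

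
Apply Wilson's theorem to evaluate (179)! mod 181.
(180)! = (179)! × (180) ≡ -1 (mod 181). So (179)! ≡ -1 × (180)^(-1) ≡ (-1)×(-1) = 1 (mod 181)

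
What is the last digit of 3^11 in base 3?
By repeated squaring mod 3: 3^{1}≡0, 3^{2}≡0, 3^{4}≡0, 3^{8}≡0. Then 3^{11} = 3^{8+2+1} ≡ 0 × 0 × 0 ≡ 0 mod 3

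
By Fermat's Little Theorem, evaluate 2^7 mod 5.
By Fermat: 2^{4} ≡ 1 mod 5. So 2^{7} = 2^{4} · 2^{3} ≡ 2^{3} ≡ 3 mod 5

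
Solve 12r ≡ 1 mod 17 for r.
Since 17 is prime, by Fermat 12^(-1) ≡ 12^{15} ≡ 10 mod 17. Verify: 12 × 10 = 120 ≡ 1 mod 17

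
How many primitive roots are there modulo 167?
A prime p has φ(p-1) primitive roots; here φ(166) = 82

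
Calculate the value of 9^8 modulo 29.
By repeated squaring (mod 29): 9^{1}≡9, 9^{2}≡23, 9^{4}≡7, 9^{8}≡20. So 9^{8} ≡ 20 (mod 29)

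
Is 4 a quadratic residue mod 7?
By Euler's criterion: 4^{3} ≡ 1 (mod 7). Since this equals 1, 4 is a QR.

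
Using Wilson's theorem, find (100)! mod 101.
By Wilson's theorem, (100)! ≡ -1 ≡ 100 (mod 101)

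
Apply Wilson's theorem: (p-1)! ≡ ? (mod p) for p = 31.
By Wilson's theorem, (30)! ≡ -1 ≡ 30 (mod 31)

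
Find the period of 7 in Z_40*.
Powers of 7 mod 40: 7^1≡7, 7^2≡9, 7^3≡23, 7^4≡1. So the order of 7 is 4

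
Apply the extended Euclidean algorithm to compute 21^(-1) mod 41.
Extended GCD: 21(2) + 41(-1) = 1. So 21^(-1) ≡ 2 mod 41. Verify: 21 × 2 = 42 ≡ 1 mod 41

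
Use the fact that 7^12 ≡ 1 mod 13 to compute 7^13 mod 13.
By Fermat: 7^{12} ≡ 1 mod 13. So 7^{13} = 7^{12} · 7^{1} ≡ 7^{1} ≡ 7 mod 13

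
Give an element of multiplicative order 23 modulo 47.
2 has order 23 mod 47 since 2^{23} ≡ 1 mod 47 and no smaller power works.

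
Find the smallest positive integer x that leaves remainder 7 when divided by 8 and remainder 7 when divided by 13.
M = 8 × 13 = 104. M₁ = 13, y₁ ≡ 5 mod 8. M₂ = 8, y₂ ≡ 5 mod 13. x = 7×13×5 + 7×8×5 ≡ 7 mod 104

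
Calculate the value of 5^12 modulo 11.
Using Fermat: 5^{10} ≡ 1 (mod 11). 12 ≡ 2 (mod 10). So 5^{12} ≡ 5^{2} ≡ 3 (mod 11)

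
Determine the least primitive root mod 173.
g = 2. Powers: [2, 4, 8, 16, 32, 64, 128, 83, 166, 159, ...] generates all 172 non-zero residues.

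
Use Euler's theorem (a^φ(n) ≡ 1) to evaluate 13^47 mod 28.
By Euler: 13^{12} ≡ 1 (mod 28) since gcd(13, 28) = 1. 47 = 3×12 + 11. So 13^{47} ≡ 13^{11} ≡ 13 (mod 28)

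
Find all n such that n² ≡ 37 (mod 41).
The square roots of 37 mod 41 are 18 and 23. Verify: 18² = 324 ≡ 37 (mod 41)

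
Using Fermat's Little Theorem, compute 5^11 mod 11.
By Fermat: 5^{10} ≡ 1 (mod 11). So 5^{11} = 5^{10} · 5^{1} ≡ 5^{1} ≡ 5 (mod 11)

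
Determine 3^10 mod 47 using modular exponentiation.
By repeated squaring mod 47: 3^{1}≡3, 3^{2}≡9, 3^{4}≡34, 3^{8}≡28. Then 3^{10} = 3^{8+2} ≡ 28 × 9 ≡ 17 mod 47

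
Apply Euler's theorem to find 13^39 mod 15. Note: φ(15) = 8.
By Euler: 13^{8} ≡ 1 mod 15 since gcd(13, 15) = 1. 39 = 4×8 + 7. So 13^{39} ≡ 13^{7} ≡ 7 mod 15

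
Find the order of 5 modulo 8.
Powers of 5 mod 8: 5^1≡5, 5^2≡1. ord_8(5) = 2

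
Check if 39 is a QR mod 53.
By Euler's criterion: 39^{26} ≡ 52 (mod 53). Since this equals -1 (≡ 52), 39 is not a QR.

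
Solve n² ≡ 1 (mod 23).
The square roots of 1 mod 23 are 1 and 22. Verify: 1² = 1 ≡ 1 (mod 23)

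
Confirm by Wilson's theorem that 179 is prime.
(178)! mod 179 = 178. Since this equals -1 (mod 179), Wilson confirms 179 is prime.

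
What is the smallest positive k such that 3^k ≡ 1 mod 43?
Powers of 3 mod 43: 3^1≡3, 3^2≡9, 3^3≡27, 3^4≡38, 3^5≡28, 3^6≡41, 3^7≡37, 3^8≡25, 3^9≡32, 3^10≡10, 3^11≡30, 3^12≡4, 3^13≡12, 3^14≡36, 3^15≡22, 3^16≡23, 3^17≡26, 3^18≡35, 3^19≡19, 3^20≡14, 3^21≡42, 3^22≡40, 3^23≡34, 3^24≡16, 3^25≡5, 3^26≡15, 3^27≡2, 3^28≡6, 3^29≡18, 3^30≡11, 3^31≡33, 3^32≡13, 3^33≡39, 3^34≡31, 3^35≡7, 3^36≡21, 3^37≡20, 3^38≡17, 3^39≡8, 3^40≡24, 3^41≡29, 3^42≡1. Order = 42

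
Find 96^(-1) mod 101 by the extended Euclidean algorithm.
Extended GCD: 96(20) + 101(-19) = 1. So 96^(-1) ≡ 20 mod 101. Verify: 96 × 20 = 1920 ≡ 1 mod 101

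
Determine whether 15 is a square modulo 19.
By Euler's criterion: 15^{9} ≡ 18 mod 19. Since this equals -1 (≡ 18), 15 is not a QR.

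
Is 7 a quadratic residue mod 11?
By Euler's criterion: 7^{5} ≡ 10 (mod 11). Since this equals -1 (≡ 10), 7 is not a QR.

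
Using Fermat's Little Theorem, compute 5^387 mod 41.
By Fermat: 5^{40} ≡ 1 (mod 41). 387 ≡ 27 (mod 40). So 5^{387} ≡ 5^{27} ≡ 20 (mod 41)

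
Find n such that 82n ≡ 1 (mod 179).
Since 179 is prime, by Fermat 82^(-1) ≡ 82^{177} ≡ 155 (mod 179). Verify: 82 × 155 = 12710 ≡ 1 (mod 179)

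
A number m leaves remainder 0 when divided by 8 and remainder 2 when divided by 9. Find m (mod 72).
M = 8 × 9 = 72. M₁ = 9, y₁ ≡ 1 (mod 8). M₂ = 8, y₂ ≡ 8 (mod 9). m = 0×9×1 + 2×8×8 ≡ 56 (mod 72)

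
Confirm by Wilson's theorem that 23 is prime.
(22)! mod 23 = 22. Since this equals -1 mod 23, Wilson confirms 23 is prime.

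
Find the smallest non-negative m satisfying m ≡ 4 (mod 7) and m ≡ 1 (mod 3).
M = 7 × 3 = 21. M₁ = 3, y₁ ≡ 5 (mod 7). M₂ = 7, y₂ ≡ 1 (mod 3). m = 4×3×5 + 1×7×1 ≡ 4 (mod 21)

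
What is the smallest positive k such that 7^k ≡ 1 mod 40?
Powers of 7 mod 40: 7^1≡7, 7^2≡9, 7^3≡23, 7^4≡1. ord_40(7) = 4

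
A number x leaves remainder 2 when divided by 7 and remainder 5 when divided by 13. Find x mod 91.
M = 7 × 13 = 91. M₁ = 13, y₁ ≡ 6 mod 7. M₂ = 7, y₂ ≡ 2 mod 13. x = 2×13×6 + 5×7×2 ≡ 44 mod 91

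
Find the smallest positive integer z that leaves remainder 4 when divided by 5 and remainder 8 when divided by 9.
M = 5 × 9 = 45. M₁ = 9, y₁ ≡ 4 mod 5. M₂ = 5, y₂ ≡ 2 mod 9. z = 4×9×4 + 8×5×2 ≡ 44 mod 45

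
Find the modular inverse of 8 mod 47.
Since 47 is prime, by Fermat 8^(-1) ≡ 8^{45} ≡ 6 mod 47. Verify: 8 × 6 = 48 ≡ 1 mod 47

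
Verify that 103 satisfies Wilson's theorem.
(102)! mod 103 = 102. Since this equals -1 mod 103, Wilson confirms 103 is prime.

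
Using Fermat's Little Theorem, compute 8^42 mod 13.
By Fermat: 8^{12} ≡ 1 mod 13. 42 = 3×12 + 6. So 8^{42} ≡ 8^{6} ≡ 12 mod 13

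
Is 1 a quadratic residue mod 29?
By Euler's criterion: 1^{14} ≡ 1 (mod 29). Since this equals 1, 1 is a QR.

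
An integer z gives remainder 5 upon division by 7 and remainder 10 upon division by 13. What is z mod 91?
M = 7 × 13 = 91. M₁ = 13, y₁ ≡ 6 mod 7. M₂ = 7, y₂ ≡ 2 mod 13. z = 5×13×6 + 10×7×2 ≡ 75 mod 91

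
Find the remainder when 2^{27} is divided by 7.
By Fermat: 2^{6} ≡ 1 mod 7. 27 = 4×6 + 3. So 2^{27} ≡ 2^{3} ≡ 1 mod 7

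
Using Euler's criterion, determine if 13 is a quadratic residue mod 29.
By Euler's criterion: 13^{14} ≡ 1 mod 29. Since this equals 1, 13 is a QR.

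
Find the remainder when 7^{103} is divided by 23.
By Fermat: 7^{22} ≡ 1 mod 23. 103 = 4×22 + 15. So 7^{103} ≡ 7^{15} ≡ 14 mod 23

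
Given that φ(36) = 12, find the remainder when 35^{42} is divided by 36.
By Euler: 35^{12} ≡ 1 (mod 36) since gcd(35, 36) = 1. 42 = 3×12 + 6. So 35^{42} ≡ 35^{6} ≡ 1 (mod 36)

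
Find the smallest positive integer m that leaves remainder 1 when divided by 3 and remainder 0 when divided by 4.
M = 3 × 4 = 12. M₁ = 4, y₁ ≡ 1 mod 3. M₂ = 3, y₂ ≡ 3 mod 4. m = 1×4×1 + 0×3×3 ≡ 4 mod 12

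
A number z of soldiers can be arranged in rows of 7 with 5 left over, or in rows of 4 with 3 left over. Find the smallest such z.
M = 7 × 4 = 28. M₁ = 4, y₁ ≡ 2 mod 7. M₂ = 7, y₂ ≡ 3 mod 4. z = 5×4×2 + 3×7×3 ≡ 19 mod 28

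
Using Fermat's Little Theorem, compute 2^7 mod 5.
By Fermat: 2^{4} ≡ 1 mod 5. So 2^{7} = 2^{4} · 2^{3} ≡ 2^{3} ≡ 3 mod 5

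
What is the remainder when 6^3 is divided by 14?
6^{3} = 216 ≡ 6 mod 14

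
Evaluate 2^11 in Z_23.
By repeated squaring mod 23: 2^{1}≡2, 2^{2}≡4, 2^{4}≡16, 2^{8}≡3. Then 2^{11} = 2^{8+2+1} ≡ 3 × 4 × 2 ≡ 1 mod 23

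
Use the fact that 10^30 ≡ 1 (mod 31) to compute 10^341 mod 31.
By Fermat: 10^{30} ≡ 1 (mod 31). 341 ≡ 11 (mod 30). So 10^{341} ≡ 10^{11} ≡ 19 (mod 31)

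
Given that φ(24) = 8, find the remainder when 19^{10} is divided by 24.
By Euler: 19^{8} ≡ 1 (mod 24) since gcd(19, 24) = 1. 10 = 1×8 + 2. So 19^{10} ≡ 19^{2} ≡ 1 (mod 24)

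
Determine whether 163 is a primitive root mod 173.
163^{86} ≡ 1 (mod 173) and 86 < 172, so ord_173(163) = 86 ≠ 172 and 163 is not a primitive root.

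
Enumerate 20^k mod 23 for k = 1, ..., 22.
20^1, 20^2, ..., 20^{22} mod 23: [20, 9, 19, 12, 10, 16, 21, 6, 5, 8, 22, 3, 14, 4, 11, 13, 7, 2, 17, 18, 15, 1]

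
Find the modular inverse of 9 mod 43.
Since 43 is prime, by Fermat 9^(-1) ≡ 9^{41} ≡ 24 (mod 43). Verify: 9 × 24 = 216 ≡ 1 (mod 43)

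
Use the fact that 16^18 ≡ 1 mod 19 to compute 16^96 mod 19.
By Fermat: 16^{18} ≡ 1 mod 19. 96 = 5×18 + 6. So 16^{96} ≡ 16^{6} ≡ 7 mod 19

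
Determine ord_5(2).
Powers of 2 mod 5: 2^1≡2, 2^2≡4, 2^3≡3, 2^4≡1. ord_5(2) = 4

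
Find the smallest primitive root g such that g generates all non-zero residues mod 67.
g = 2. For each prime q|66: 2^{33}≡66, 2^{22}≡37, 2^{6}≡64, none ≡ 1, so ord_67(2) = 66 and 2 is a primitive root.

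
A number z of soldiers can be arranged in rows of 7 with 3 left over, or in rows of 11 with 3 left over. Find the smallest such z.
M = 7 × 11 = 77. M₁ = 11, y₁ ≡ 2 mod 7. M₂ = 7, y₂ ≡ 8 mod 11. z = 3×11×2 + 3×7×8 ≡ 3 mod 77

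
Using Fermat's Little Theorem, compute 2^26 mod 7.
By Fermat: 2^{6} ≡ 1 mod 7. 26 = 4×6 + 2. So 2^{26} ≡ 2^{2} ≡ 4 mod 7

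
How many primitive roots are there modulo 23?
Number of primitive roots mod 23 = φ(p-1) = φ(22) = 10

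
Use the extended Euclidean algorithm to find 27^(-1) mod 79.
Extended GCD: 27(-38) + 79(13) = 1. So 27^(-1) ≡ -38 ≡ 41 mod 79. Verify: 27 × 41 = 1107 ≡ 1 mod 79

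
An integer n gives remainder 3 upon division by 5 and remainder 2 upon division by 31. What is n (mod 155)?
M = 5 × 31 = 155. M₁ = 31, y₁ ≡ 1 (mod 5). M₂ = 5, y₂ ≡ 25 (mod 31). n = 3×31×1 + 2×5×25 ≡ 33 (mod 155)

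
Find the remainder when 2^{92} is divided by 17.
By Fermat: 2^{16} ≡ 1 mod 17. 92 = 5×16 + 12. So 2^{92} ≡ 2^{12} ≡ 16 mod 17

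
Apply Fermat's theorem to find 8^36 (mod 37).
By Fermat's Little Theorem, 8^{36} ≡ 1 (mod 37) since 37 is prime and gcd(8, 37) = 1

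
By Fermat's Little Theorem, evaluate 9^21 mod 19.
By Fermat: 9^{18} ≡ 1 (mod 19). So 9^{21} = 9^{18} · 9^{3} ≡ 9^{3} ≡ 7 (mod 19)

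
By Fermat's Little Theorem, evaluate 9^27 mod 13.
By Fermat: 9^{12} ≡ 1 (mod 13). 27 = 2×12 + 3. So 9^{27} ≡ 9^{3} ≡ 1 (mod 13)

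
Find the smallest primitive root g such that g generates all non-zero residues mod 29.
g = 2. Powers: [2, 4, 8, 16, 3, 6, 12, ...] generates all 28 non-zero residues.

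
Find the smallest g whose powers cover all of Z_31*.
g = 3. For each prime q|30: 3^{15}≡30, 3^{10}≡25, 3^{6}≡16, none ≡ 1, so ord_31(3) = 30 and 3 is a primitive root.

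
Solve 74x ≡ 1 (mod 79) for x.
Since 79 is prime, by Fermat 74^(-1) ≡ 74^{77} ≡ 63 (mod 79). Verify: 74 × 63 = 4662 ≡ 1 (mod 79)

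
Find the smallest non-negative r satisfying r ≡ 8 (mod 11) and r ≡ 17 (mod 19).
M = 11 × 19 = 209. M₁ = 19, y₁ ≡ 7 (mod 11). M₂ = 11, y₂ ≡ 7 (mod 19). r = 8×19×7 + 17×11×7 ≡ 74 (mod 209)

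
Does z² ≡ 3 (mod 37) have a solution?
By Euler's criterion: 3^{18} ≡ 1 (mod 37). Since this equals 1, 3 is a QR.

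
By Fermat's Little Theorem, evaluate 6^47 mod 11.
By Fermat: 6^{10} ≡ 1 mod 11. 47 = 4×10 + 7. So 6^{47} ≡ 6^{7} ≡ 8 mod 11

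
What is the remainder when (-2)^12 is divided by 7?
Using Fermat: (-2)^{6} ≡ 1 mod 7. 12 ≡ 0 mod 6. So (-2)^{12} ≡ (-2)^{0} ≡ 1 mod 7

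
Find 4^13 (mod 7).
Using Fermat: 4^{6} ≡ 1 (mod 7). 13 ≡ 1 (mod 6). So 4^{13} ≡ 4^{1} ≡ 4 (mod 7)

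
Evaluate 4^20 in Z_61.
By repeated squaring (mod 61): 4^{1}≡4, 4^{2}≡16, 4^{4}≡12, 4^{8}≡22, 4^{16}≡57. Then 4^{20} = 4^{16+4} ≡ 57 × 12 ≡ 13 (mod 61)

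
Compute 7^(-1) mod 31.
Since 31 is prime, by Fermat 7^(-1) ≡ 7^{29} ≡ 9 mod 31. Verify: 7 × 9 = 63 ≡ 1 mod 31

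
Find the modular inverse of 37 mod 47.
Since 47 is prime, by Fermat 37^(-1) ≡ 37^{45} ≡ 14 (mod 47). Verify: 37 × 14 = 518 ≡ 1 (mod 47)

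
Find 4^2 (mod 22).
4^{2} = 16 ≡ 16 (mod 22)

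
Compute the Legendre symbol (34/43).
(34/43) = 34^{21} mod 43 = -1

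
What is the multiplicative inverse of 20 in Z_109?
Since 109 is prime, by Fermat 20^(-1) ≡ 20^{107} ≡ 60 (mod 109). Verify: 20 × 60 = 1200 ≡ 1 (mod 109)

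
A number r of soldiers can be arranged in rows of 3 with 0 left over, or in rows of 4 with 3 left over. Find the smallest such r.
M = 3 × 4 = 12. M₁ = 4, y₁ ≡ 1 mod 3. M₂ = 3, y₂ ≡ 3 mod 4. r = 0×4×1 + 3×3×3 ≡ 3 mod 12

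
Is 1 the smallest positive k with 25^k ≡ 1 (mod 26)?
Powers of 25 mod 26: 25^1≡25, 25^2≡1. 25^1≡25≢1, so ord ≠ 1. No, the actual order is 2.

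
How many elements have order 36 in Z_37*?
Number of primitive roots mod 37 = φ(p-1) = φ(36) = 12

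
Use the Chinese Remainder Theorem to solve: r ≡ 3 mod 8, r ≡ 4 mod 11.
M = 8 × 11 = 88. M₁ = 11, y₁ ≡ 3 mod 8. M₂ = 8, y₂ ≡ 7 mod 11. r = 3×11×3 + 4×8×7 ≡ 59 mod 88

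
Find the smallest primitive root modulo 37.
g = 2. For each prime q|36: 2^{18}≡36, 2^{12}≡26, none ≡ 1, so ord_37(2) = 36 and 2 is a primitive root.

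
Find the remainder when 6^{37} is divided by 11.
By Fermat: 6^{10} ≡ 1 (mod 11). 37 = 3×10 + 7. So 6^{37} ≡ 6^{7} ≡ 8 (mod 11)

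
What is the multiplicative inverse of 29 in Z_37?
Since 37 is prime, by Fermat 29^(-1) ≡ 29^{35} ≡ 23 (mod 37). Verify: 29 × 23 = 667 ≡ 1 (mod 37)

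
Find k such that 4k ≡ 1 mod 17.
Since 17 is prime, by Fermat 4^(-1) ≡ 4^{15} ≡ 13 mod 17. Verify: 4 × 13 = 52 ≡ 1 mod 17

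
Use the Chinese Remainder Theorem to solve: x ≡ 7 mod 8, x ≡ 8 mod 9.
M = 8 × 9 = 72. M₁ = 9, y₁ ≡ 1 mod 8. M₂ = 8, y₂ ≡ 8 mod 9. x = 7×9×1 + 8×8×8 ≡ 71 mod 72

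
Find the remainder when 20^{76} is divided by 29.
By Fermat: 20^{28} ≡ 1 (mod 29). 76 = 2×28 + 20. So 20^{76} ≡ 20^{20} ≡ 16 (mod 29)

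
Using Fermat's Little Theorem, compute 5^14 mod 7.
By Fermat: 5^{6} ≡ 1 (mod 7). 14 = 2×6 + 2. So 5^{14} ≡ 5^{2} ≡ 4 (mod 7)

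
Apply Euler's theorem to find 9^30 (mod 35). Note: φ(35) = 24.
By Euler: 9^{24} ≡ 1 (mod 35) since gcd(9, 35) = 1. 30 = 1×24 + 6. So 9^{30} ≡ 9^{6} ≡ 1 (mod 35)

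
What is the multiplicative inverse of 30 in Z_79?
Since 79 is prime, by Fermat 30^(-1) ≡ 30^{77} ≡ 29 mod 79. Verify: 30 × 29 = 870 ≡ 1 mod 79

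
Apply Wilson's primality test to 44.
(43)! mod 44 = 0. Since 0 ≢ -1 (mod 44), 44 is not prime.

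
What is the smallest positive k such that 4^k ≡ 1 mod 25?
Powers of 4 mod 25: 4^1≡4, 4^2≡16, 4^3≡14, 4^4≡6, 4^5≡24, 4^6≡21, 4^7≡9, 4^8≡11, 4^9≡19, 4^10≡1. So the order of 4 is 10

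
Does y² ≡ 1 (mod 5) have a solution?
By Euler's criterion: 1^{2} ≡ 1 (mod 5). Since this equals 1, 1 is a QR.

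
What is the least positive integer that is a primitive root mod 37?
g = 2. Powers: [2, 4, 8, 16, 32, 27, ...] generates all 36 non-zero residues.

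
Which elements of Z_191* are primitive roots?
There are φ(190) = 72 primitive roots mod 191: {19, 21, 22, 28, 29, 33, 35, 42, 44, 47, 53, 56, 57, 58, 61, 62, 63, 71, 73, 74, 76, 83, 87, 88, 89, 91, 93, 94, 95, 99, 101, 105, 106, 110, 111, 112, 113, 114, 116, 119, 123, 124, 126, 127, 131, 132, 137, 140, 141, 143, 145, 146, 148, 151, 157, 164, 165, 167, 168, 171, 173, 174, 175, 176, 178, 179, 181, 182, 183, 187, 188, 189}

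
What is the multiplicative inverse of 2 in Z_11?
Since 11 is prime, by Fermat 2^(-1) ≡ 2^{9} ≡ 6 (mod 11). Verify: 2 × 6 = 12 ≡ 1 (mod 11)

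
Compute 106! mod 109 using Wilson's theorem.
(108)! = (106)! × (107) × (108) ≡ -1 mod 109. So (106)! ≡ -1 × [(108)(107)]^(-1) ≡ 54 mod 109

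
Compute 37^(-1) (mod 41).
Since 41 is prime, by Fermat 37^(-1) ≡ 37^{39} ≡ 10 (mod 41). Verify: 37 × 10 = 370 ≡ 1 (mod 41)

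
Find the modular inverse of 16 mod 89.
Since 89 is prime, by Fermat 16^(-1) ≡ 16^{87} ≡ 39 (mod 89). Verify: 16 × 39 = 624 ≡ 1 (mod 89)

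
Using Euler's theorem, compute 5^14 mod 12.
By Euler: 5^{4} ≡ 1 (mod 12) since gcd(5, 12) = 1. 14 = 3×4 + 2. So 5^{14} ≡ 5^{2} ≡ 1 (mod 12)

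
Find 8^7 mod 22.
By repeated squaring mod 22: 8^{1}≡8, 8^{2}≡20, 8^{4}≡4. Then 8^{7} = 8^{4+2+1} ≡ 4 × 20 × 8 ≡ 2 mod 22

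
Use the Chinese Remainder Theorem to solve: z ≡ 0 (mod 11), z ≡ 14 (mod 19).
M = 11 × 19 = 209. M₁ = 19, y₁ ≡ 7 (mod 11). M₂ = 11, y₂ ≡ 7 (mod 19). z = 0×19×7 + 14×11×7 ≡ 33 (mod 209)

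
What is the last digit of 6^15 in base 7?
Using Fermat: 6^{6} ≡ 1 (mod 7). 15 ≡ 3 (mod 6). So 6^{15} ≡ 6^{3} ≡ 6 (mod 7)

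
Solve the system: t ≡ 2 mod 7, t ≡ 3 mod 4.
M = 7 × 4 = 28. M₁ = 4, y₁ ≡ 2 mod 7. M₂ = 7, y₂ ≡ 3 mod 4. t = 2×4×2 + 3×7×3 ≡ 23 mod 28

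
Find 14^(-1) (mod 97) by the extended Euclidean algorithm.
Extended GCD: 14(7) + 97(-1) = 1. So 14^(-1) ≡ 7 (mod 97). Verify: 14 × 7 = 98 ≡ 1 (mod 97)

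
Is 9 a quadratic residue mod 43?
By Euler's criterion: 9^{21} ≡ 1 mod 43. Since this equals 1, 9 is a QR.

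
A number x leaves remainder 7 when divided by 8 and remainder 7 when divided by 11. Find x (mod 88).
M = 8 × 11 = 88. M₁ = 11, y₁ ≡ 3 (mod 8). M₂ = 8, y₂ ≡ 7 (mod 11). x = 7×11×3 + 7×8×7 ≡ 7 (mod 88)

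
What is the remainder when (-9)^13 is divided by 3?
By repeated squaring mod 3: (-9)^{1}≡0, (-9)^{2}≡0, (-9)^{4}≡0, (-9)^{8}≡0. Then (-9)^{13} = (-9)^{8+4+1} ≡ 0 × 0 × 0 ≡ 0 mod 3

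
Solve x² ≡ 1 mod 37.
The square roots of 1 mod 37 are 1 and 36. Verify: 1² = 1 ≡ 1 mod 37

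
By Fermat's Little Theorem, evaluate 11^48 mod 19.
By Fermat: 11^{18} ≡ 1 mod 19. 48 = 2×18 + 12. So 11^{48} ≡ 11^{12} ≡ 1 mod 19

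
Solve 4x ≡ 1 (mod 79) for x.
Since 79 is prime, by Fermat 4^(-1) ≡ 4^{77} ≡ 20 (mod 79). Verify: 4 × 20 = 80 ≡ 1 (mod 79)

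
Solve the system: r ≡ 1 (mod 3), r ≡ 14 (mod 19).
M = 3 × 19 = 57. M₁ = 19, y₁ ≡ 1 (mod 3). M₂ = 3, y₂ ≡ 13 (mod 19). r = 1×19×1 + 14×3×13 ≡ 52 (mod 57)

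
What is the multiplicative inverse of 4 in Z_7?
Since 7 is prime, by Fermat 4^(-1) ≡ 4^{5} ≡ 2 (mod 7). Verify: 4 × 2 = 8 ≡ 1 (mod 7)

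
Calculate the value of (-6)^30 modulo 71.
By repeated squaring mod 71: (-6)^{1}≡65, (-6)^{2}≡36, (-6)^{4}≡18, (-6)^{8}≡40, (-6)^{16}≡38. Then (-6)^{30} = (-6)^{16+8+4+2} ≡ 38 × 40 × 18 × 36 ≡ 48 mod 71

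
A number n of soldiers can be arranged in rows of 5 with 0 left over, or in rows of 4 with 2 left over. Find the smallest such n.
M = 5 × 4 = 20. M₁ = 4, y₁ ≡ 4 mod 5. M₂ = 5, y₂ ≡ 1 mod 4. n = 0×4×4 + 2×5×1 ≡ 10 mod 20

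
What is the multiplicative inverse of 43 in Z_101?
Since 101 is prime, by Fermat 43^(-1) ≡ 43^{99} ≡ 47 mod 101. Verify: 43 × 47 = 2021 ≡ 1 mod 101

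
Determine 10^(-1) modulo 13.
Since 13 is prime, by Fermat 10^(-1) ≡ 10^{11} ≡ 4 (mod 13). Verify: 10 × 4 = 40 ≡ 1 (mod 13)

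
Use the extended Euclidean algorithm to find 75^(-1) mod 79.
Extended GCD: 75(-20) + 79(19) = 1. So 75^(-1) ≡ -20 ≡ 59 (mod 79). Verify: 75 × 59 = 4425 ≡ 1 (mod 79)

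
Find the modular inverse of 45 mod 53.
Since 53 is prime, by Fermat 45^(-1) ≡ 45^{51} ≡ 33 mod 53. Verify: 45 × 33 = 1485 ≡ 1 mod 53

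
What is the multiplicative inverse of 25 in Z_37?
Since 37 is prime, by Fermat 25^(-1) ≡ 25^{35} ≡ 3 (mod 37). Verify: 25 × 3 = 75 ≡ 1 (mod 37)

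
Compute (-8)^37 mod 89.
By repeated squaring (mod 89): (-8)^{1}≡81, (-8)^{2}≡64, (-8)^{4}≡2, (-8)^{8}≡4, (-8)^{16}≡16, (-8)^{32}≡78. Then (-8)^{37} = (-8)^{32+4+1} ≡ 78 × 2 × 81 ≡ 87 (mod 89)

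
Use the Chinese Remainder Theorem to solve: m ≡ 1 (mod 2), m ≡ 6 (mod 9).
M = 2 × 9 = 18. M₁ = 9, y₁ ≡ 1 (mod 2). M₂ = 2, y₂ ≡ 5 (mod 9). m = 1×9×1 + 6×2×5 ≡ 15 (mod 18)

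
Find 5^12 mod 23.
By repeated squaring mod 23: 5^{1}≡5, 5^{2}≡2, 5^{4}≡4, 5^{8}≡16. Then 5^{12} = 5^{8+4} ≡ 16 × 4 ≡ 18 mod 23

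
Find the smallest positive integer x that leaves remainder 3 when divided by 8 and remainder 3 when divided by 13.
M = 8 × 13 = 104. M₁ = 13, y₁ ≡ 5 mod 8. M₂ = 8, y₂ ≡ 5 mod 13. x = 3×13×5 + 3×8×5 ≡ 3 mod 104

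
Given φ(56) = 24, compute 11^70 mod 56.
By Euler: 11^{24} ≡ 1 (mod 56) since gcd(11, 56) = 1. 70 = 2×24 + 22. So 11^{70} ≡ 11^{22} ≡ 25 (mod 56)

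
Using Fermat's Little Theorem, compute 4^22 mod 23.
By Fermat's Little Theorem, 4^{22} ≡ 1 (mod 23) since 23 is prime and gcd(4, 23) = 1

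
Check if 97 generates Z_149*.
ord_149(97) divides 148. For each prime q|148: 97^{74}≡148, 97^{4}≡37, none ≡ 1. So 97 has order 148 and is a primitive root mod 149.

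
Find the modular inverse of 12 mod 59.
Since 59 is prime, by Fermat 12^(-1) ≡ 12^{57} ≡ 5 (mod 59). Verify: 12 × 5 = 60 ≡ 1 (mod 59)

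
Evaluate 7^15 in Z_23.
By repeated squaring mod 23: 7^{1}≡7, 7^{2}≡3, 7^{4}≡9, 7^{8}≡12. Then 7^{15} = 7^{8+4+2+1} ≡ 12 × 9 × 3 × 7 ≡ 14 mod 23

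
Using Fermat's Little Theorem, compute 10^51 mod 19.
By Fermat: 10^{18} ≡ 1 mod 19. 51 = 2×18 + 15. So 10^{51} ≡ 10^{15} ≡ 8 mod 19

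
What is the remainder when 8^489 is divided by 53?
Using Fermat: 8^{52} ≡ 1 (mod 53). 489 ≡ 21 (mod 52). So 8^{489} ≡ 8^{21} ≡ 34 (mod 53)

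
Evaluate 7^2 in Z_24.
7^{2} = 49 ≡ 1 (mod 24)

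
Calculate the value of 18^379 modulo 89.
Using Fermat: 18^{88} ≡ 1 mod 89. 379 ≡ 27 mod 88. So 18^{379} ≡ 18^{27} ≡ 80 mod 89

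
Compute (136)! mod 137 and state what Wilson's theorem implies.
(136)! mod 137 = 136. Since this equals -1 (mod 137), Wilson confirms 137 is prime.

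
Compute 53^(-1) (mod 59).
Since 59 is prime, by Fermat 53^(-1) ≡ 53^{57} ≡ 49 (mod 59). Verify: 53 × 49 = 2597 ≡ 1 (mod 59)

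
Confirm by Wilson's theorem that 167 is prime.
(166)! mod 167 = 166. Since this equals -1 mod 167, Wilson confirms 167 is prime.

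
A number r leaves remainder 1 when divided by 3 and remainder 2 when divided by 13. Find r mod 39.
M = 3 × 13 = 39. M₁ = 13, y₁ ≡ 1 mod 3. M₂ = 3, y₂ ≡ 9 mod 13. r = 1×13×1 + 2×3×9 ≡ 28 mod 39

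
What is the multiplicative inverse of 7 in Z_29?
Since 29 is prime, by Fermat 7^(-1) ≡ 7^{27} ≡ 25 (mod 29). Verify: 7 × 25 = 175 ≡ 1 (mod 29)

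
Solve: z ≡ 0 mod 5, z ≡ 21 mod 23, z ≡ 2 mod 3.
M = 5 × 23 × 3 = 345. M₁ = 69, y₁ ≡ 4 mod 5. M₂ = 15, y₂ ≡ 20 mod 23. M₃ = 115, y₃ ≡ 1 mod 3. z = 0×69×4 + 21×15×20 + 2×115×1 ≡ 320 mod 345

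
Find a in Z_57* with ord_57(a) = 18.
53 has order 18 mod 57 since 53^{18} ≡ 1 (mod 57) and no smaller power works.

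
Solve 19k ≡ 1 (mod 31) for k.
Since 31 is prime, by Fermat 19^(-1) ≡ 19^{29} ≡ 18 (mod 31). Verify: 19 × 18 = 342 ≡ 1 (mod 31)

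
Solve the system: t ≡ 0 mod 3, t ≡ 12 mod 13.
M = 3 × 13 = 39. M₁ = 13, y₁ ≡ 1 mod 3. M₂ = 3, y₂ ≡ 9 mod 13. t = 0×13×1 + 12×3×9 ≡ 12 mod 39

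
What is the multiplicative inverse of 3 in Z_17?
Since 17 is prime, by Fermat 3^(-1) ≡ 3^{15} ≡ 6 (mod 17). Verify: 3 × 6 = 18 ≡ 1 (mod 17)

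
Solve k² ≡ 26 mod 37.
The square roots of 26 mod 37 are 10 and 27. Verify: 10² = 100 ≡ 26 mod 37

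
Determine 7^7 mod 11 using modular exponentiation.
By repeated squaring (mod 11): 7^{1}≡7, 7^{2}≡5, 7^{4}≡3. Then 7^{7} = 7^{4+2+1} ≡ 3 × 5 × 7 ≡ 6 (mod 11)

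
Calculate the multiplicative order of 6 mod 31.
Powers of 6 mod 31: 6^1≡6, 6^2≡5, 6^3≡30, 6^4≡25, 6^5≡26, 6^6≡1. So the order of 6 is 6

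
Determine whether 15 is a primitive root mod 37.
ord_37(15) divides 36. For each prime q|36: 15^{18}≡36, 15^{12}≡26, none ≡ 1. So 15 has order 36 and is a primitive root mod 37.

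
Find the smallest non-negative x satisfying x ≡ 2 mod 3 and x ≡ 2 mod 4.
M = 3 × 4 = 12. M₁ = 4, y₁ ≡ 1 mod 3. M₂ = 3, y₂ ≡ 3 mod 4. x = 2×4×1 + 2×3×3 ≡ 2 mod 12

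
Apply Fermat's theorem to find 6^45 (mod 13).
By Fermat: 6^{12} ≡ 1 (mod 13). 45 = 3×12 + 9. So 6^{45} ≡ 6^{9} ≡ 5 (mod 13)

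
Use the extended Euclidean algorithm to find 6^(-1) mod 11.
Extended GCD: 6(2) + 11(-1) = 1. So 6^(-1) ≡ 2 (mod 11). Verify: 6 × 2 = 12 ≡ 1 (mod 11)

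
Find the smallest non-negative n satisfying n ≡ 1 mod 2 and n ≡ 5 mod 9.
M = 2 × 9 = 18. M₁ = 9, y₁ ≡ 1 mod 2. M₂ = 2, y₂ ≡ 5 mod 9. n = 1×9×1 + 5×2×5 ≡ 5 mod 18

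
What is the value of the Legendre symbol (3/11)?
(3/11) = 3^{5} mod 11 = 1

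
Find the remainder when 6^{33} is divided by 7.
By Fermat: 6^{6} ≡ 1 mod 7. 33 = 5×6 + 3. So 6^{33} ≡ 6^{3} ≡ 6 mod 7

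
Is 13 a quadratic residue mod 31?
By Euler's criterion: 13^{15} ≡ 30 (mod 31). Since this equals -1 (≡ 30), 13 is not a QR.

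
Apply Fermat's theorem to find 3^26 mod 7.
By Fermat: 3^{6} ≡ 1 mod 7. 26 = 4×6 + 2. So 3^{26} ≡ 3^{2} ≡ 2 mod 7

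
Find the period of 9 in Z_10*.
Powers of 9 mod 10: 9^1≡9, 9^2≡1. Order = 2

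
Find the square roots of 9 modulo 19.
The square roots of 9 mod 19 are 16 and 3. Verify: 16² = 256 ≡ 9 mod 19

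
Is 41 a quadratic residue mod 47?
By Euler's criterion: 41^{23} ≡ 46 (mod 47). Since this equals -1 (≡ 46), 41 is not a QR.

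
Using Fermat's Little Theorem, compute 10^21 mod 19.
By Fermat: 10^{18} ≡ 1 (mod 19). So 10^{21} = 10^{18} · 10^{3} ≡ 10^{3} ≡ 12 (mod 19)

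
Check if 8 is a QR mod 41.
By Euler's criterion: 8^{20} ≡ 1 (mod 41). Since this equals 1, 8 is a QR.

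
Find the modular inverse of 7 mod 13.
Since 13 is prime, by Fermat 7^(-1) ≡ 7^{11} ≡ 2 (mod 13). Verify: 7 × 2 = 14 ≡ 1 (mod 13)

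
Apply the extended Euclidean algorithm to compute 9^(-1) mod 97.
Extended GCD: 9(-43) + 97(4) = 1. So 9^(-1) ≡ -43 ≡ 54 mod 97. Verify: 9 × 54 = 486 ≡ 1 mod 97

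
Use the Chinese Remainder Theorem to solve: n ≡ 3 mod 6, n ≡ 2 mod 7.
M = 6 × 7 = 42. M₁ = 7, y₁ ≡ 1 mod 6. M₂ = 6, y₂ ≡ 6 mod 7. n = 3×7×1 + 2×6×6 ≡ 9 mod 42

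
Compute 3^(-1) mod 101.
Since 101 is prime, by Fermat 3^(-1) ≡ 3^{99} ≡ 34 mod 101. Verify: 3 × 34 = 102 ≡ 1 mod 101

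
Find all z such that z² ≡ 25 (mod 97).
The square roots of 25 mod 97 are 92 and 5. Verify: 92² = 8464 ≡ 25 (mod 97)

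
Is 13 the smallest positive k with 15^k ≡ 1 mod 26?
Powers of 15 mod 26: 15^1≡15, 15^2≡17, 15^3≡21, 15^4≡3, 15^5≡19, 15^6≡25, 15^7≡11, 15^8≡9, 15^9≡5, 15^10≡23, 15^11≡7, 15^12≡1. Already 15^12≡1, so the order is 12 < 13. No, the actual order is 12.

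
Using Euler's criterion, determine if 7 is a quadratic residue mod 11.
By Euler's criterion: 7^{5} ≡ 10 (mod 11). Since this equals -1 (≡ 10), 7 is not a QR.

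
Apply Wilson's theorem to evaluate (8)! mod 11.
(10)! = (8)! × (9) × (10) ≡ -1 mod 11. So (8)! ≡ -1 × [(10)(9)]^(-1) ≡ 5 mod 11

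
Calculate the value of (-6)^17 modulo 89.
By repeated squaring mod 89: (-6)^{1}≡83, (-6)^{2}≡36, (-6)^{4}≡50, (-6)^{8}≡8, (-6)^{16}≡64. Then (-6)^{17} = (-6)^{16+1} ≡ 64 × 83 ≡ 61 mod 89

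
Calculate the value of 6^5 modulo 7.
By repeated squaring mod 7: 6^{1}≡6, 6^{2}≡1, 6^{4}≡1. Then 6^{5} = 6^{4+1} ≡ 1 × 6 ≡ 6 mod 7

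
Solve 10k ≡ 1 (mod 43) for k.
Since 43 is prime, by Fermat 10^(-1) ≡ 10^{41} ≡ 13 (mod 43). Verify: 10 × 13 = 130 ≡ 1 (mod 43)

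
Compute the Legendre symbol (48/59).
(48/59) = 48^{29} mod 59 = 1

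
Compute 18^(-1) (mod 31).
Since 31 is prime, by Fermat 18^(-1) ≡ 18^{29} ≡ 19 (mod 31). Verify: 18 × 19 = 342 ≡ 1 (mod 31)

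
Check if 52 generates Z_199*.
52^{33} ≡ 1 (mod 199) and 33 < 198, so ord_199(52) = 33 ≠ 198 and 52 is not a primitive root.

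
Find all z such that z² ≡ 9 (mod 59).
The square roots of 9 mod 59 are 3 and 56. Verify: 3² = 9 ≡ 9 (mod 59)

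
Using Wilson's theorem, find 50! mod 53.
(52)! = (50)! × (51) × (52) ≡ -1 (mod 53). So (50)! ≡ -1 × [(52)(51)]^(-1) ≡ 26 (mod 53)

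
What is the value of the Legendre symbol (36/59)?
(36/59) = 36^{29} mod 59 = 1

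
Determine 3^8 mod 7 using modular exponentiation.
Using Fermat: 3^{6} ≡ 1 mod 7. 8 ≡ 2 mod 6. So 3^{8} ≡ 3^{2} ≡ 2 mod 7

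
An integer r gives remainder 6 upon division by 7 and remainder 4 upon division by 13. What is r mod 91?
M = 7 × 13 = 91. M₁ = 13, y₁ ≡ 6 mod 7. M₂ = 7, y₂ ≡ 2 mod 13. r = 6×13×6 + 4×7×2 ≡ 69 mod 91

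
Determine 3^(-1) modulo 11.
Since 11 is prime, by Fermat 3^(-1) ≡ 3^{9} ≡ 4 mod 11. Verify: 3 × 4 = 12 ≡ 1 mod 11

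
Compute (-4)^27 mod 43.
By repeated squaring mod 43: (-4)^{1}≡39, (-4)^{2}≡16, (-4)^{4}≡41, (-4)^{8}≡4, (-4)^{16}≡16. Then (-4)^{27} = (-4)^{16+8+2+1} ≡ 16 × 4 × 16 × 39 ≡ 32 mod 43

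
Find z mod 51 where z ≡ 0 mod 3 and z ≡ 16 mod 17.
M = 3 × 17 = 51. M₁ = 17, y₁ ≡ 2 mod 3. M₂ = 3, y₂ ≡ 6 mod 17. z = 0×17×2 + 16×3×6 ≡ 33 mod 51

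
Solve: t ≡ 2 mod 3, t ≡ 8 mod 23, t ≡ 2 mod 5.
M = 3 × 23 × 5 = 345. M₁ = 115, y₁ ≡ 1 mod 3. M₂ = 15, y₂ ≡ 20 mod 23. M₃ = 69, y₃ ≡ 4 mod 5. t = 2×115×1 + 8×15×20 + 2×69×4 ≡ 77 mod 345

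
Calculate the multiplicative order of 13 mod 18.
Powers of 13 mod 18: 13^1≡13, 13^2≡7, 13^3≡1. Order = 3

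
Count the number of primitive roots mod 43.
There are φ(43-1) = φ(42) = 12 primitive roots modulo 43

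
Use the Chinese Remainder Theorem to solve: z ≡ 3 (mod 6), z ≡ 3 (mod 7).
M = 6 × 7 = 42. M₁ = 7, y₁ ≡ 1 (mod 6). M₂ = 6, y₂ ≡ 6 (mod 7). z = 3×7×1 + 3×6×6 ≡ 3 (mod 42)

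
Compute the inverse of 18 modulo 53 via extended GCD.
Extended GCD: 18(3) + 53(-1) = 1. So 18^(-1) ≡ 3 mod 53. Verify: 18 × 3 = 54 ≡ 1 mod 53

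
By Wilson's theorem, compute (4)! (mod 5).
By Wilson's theorem, (4)! ≡ -1 ≡ 4 (mod 5)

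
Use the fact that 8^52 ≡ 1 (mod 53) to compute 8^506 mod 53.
By Fermat: 8^{52} ≡ 1 (mod 53). 506 ≡ 38 (mod 52). So 8^{506} ≡ 8^{38} ≡ 17 (mod 53)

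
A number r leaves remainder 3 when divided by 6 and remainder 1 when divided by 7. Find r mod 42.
M = 6 × 7 = 42. M₁ = 7, y₁ ≡ 1 mod 6. M₂ = 6, y₂ ≡ 6 mod 7. r = 3×7×1 + 1×6×6 ≡ 15 mod 42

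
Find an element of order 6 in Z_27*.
8 has order 6 mod 27 since 8^{6} ≡ 1 (mod 27) and no smaller power works.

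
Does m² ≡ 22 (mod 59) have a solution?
By Euler's criterion: 22^{29} ≡ 1 (mod 59). Since this equals 1, 22 is a QR.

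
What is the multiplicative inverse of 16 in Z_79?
Since 79 is prime, by Fermat 16^(-1) ≡ 16^{77} ≡ 5 (mod 79). Verify: 16 × 5 = 80 ≡ 1 (mod 79)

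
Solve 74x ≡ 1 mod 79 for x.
Since 79 is prime, by Fermat 74^(-1) ≡ 74^{77} ≡ 63 mod 79. Verify: 74 × 63 = 4662 ≡ 1 mod 79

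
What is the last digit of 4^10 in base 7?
Using Fermat: 4^{6} ≡ 1 mod 7. 10 ≡ 4 mod 6. So 4^{10} ≡ 4^{4} ≡ 4 mod 7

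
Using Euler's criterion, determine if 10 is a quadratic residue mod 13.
By Euler's criterion: 10^{6} ≡ 1 (mod 13). Since this equals 1, 10 is a QR.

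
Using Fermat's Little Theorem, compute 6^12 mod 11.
By Fermat: 6^{10} ≡ 1 mod 11. So 6^{12} = 6^{10} · 6^{2} ≡ 6^{2} ≡ 3 mod 11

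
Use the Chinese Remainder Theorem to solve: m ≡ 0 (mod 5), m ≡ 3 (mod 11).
M = 5 × 11 = 55. M₁ = 11, y₁ ≡ 1 (mod 5). M₂ = 5, y₂ ≡ 9 (mod 11). m = 0×11×1 + 3×5×9 ≡ 25 (mod 55)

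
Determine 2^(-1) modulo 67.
Since 67 is prime, by Fermat 2^(-1) ≡ 2^{65} ≡ 34 mod 67. Verify: 2 × 34 = 68 ≡ 1 mod 67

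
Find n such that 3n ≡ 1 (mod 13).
Since 13 is prime, by Fermat 3^(-1) ≡ 3^{11} ≡ 9 (mod 13). Verify: 3 × 9 = 27 ≡ 1 (mod 13)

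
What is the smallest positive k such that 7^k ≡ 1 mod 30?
Powers of 7 mod 30: 7^1≡7, 7^2≡19, 7^3≡13, 7^4≡1. ord_30(7) = 4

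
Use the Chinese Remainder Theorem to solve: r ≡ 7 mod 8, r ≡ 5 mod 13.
M = 8 × 13 = 104. M₁ = 13, y₁ ≡ 5 mod 8. M₂ = 8, y₂ ≡ 5 mod 13. r = 7×13×5 + 5×8×5 ≡ 31 mod 104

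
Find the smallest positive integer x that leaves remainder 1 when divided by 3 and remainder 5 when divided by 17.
M = 3 × 17 = 51. M₁ = 17, y₁ ≡ 2 (mod 3). M₂ = 3, y₂ ≡ 6 (mod 17). x = 1×17×2 + 5×3×6 ≡ 22 (mod 51)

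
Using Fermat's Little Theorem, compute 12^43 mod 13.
By Fermat: 12^{12} ≡ 1 mod 13. 43 = 3×12 + 7. So 12^{43} ≡ 12^{7} ≡ 12 mod 13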